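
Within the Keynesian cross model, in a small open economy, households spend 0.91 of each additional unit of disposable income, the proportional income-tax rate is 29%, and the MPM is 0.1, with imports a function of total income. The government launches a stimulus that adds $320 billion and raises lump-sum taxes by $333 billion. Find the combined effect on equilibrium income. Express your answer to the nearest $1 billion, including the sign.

Expenditure multiplier = 1/(1 − c(1−t) + m) = 1/(1 − 0.91×0.71 + 0.1) = 1/0.4539 ≈ 2.203.
ΔG contributes k·ΔG = (+$320 billion) / 0.4539 ≈ +$705 billion.
ΔT of +$333 billion changes first-round spending by −c·ΔT = −$303.03 billion, contributing k·(−c·ΔT) = (−$303.03 billion) / 0.4539 ≈ −$667.6 billion.
Net ΔY = k(ΔG − c·ΔT) = (+$16.97 billion) / 0.4539 ≈ +$37 billion.

+$37 billion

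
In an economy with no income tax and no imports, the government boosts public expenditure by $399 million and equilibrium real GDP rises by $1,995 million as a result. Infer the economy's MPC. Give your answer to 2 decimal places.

Implied spending multiplier k = ΔY/ΔG = 1,995/399 = 5.
Since k = 1/(1 − MPC), MPC = 1 − 1/k = 1 − ΔG/ΔY = 1 − 399/1,995 = 0.80.

0.80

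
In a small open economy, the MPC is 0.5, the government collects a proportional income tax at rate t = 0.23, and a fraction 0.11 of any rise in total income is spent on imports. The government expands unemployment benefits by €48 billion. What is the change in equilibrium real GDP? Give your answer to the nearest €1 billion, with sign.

+€33 billion

The transfer change shifts disposable income by +€48 billion, so first-round consumption changes by c·ΔTR = 0.5 × (+€48 billion) = +€24 billion.
Expenditure multiplier = 1/(1 − c(1−t) + m) = 1/(1 − 0.5×0.77 + 0.11) = 1/0.725 ≈ 1.379.
The transfer multiplier is c × k ≈ 0.69, so ΔY = k × (c·ΔTR) = (+€24 billion) / 0.725 ≈ +€33 billion.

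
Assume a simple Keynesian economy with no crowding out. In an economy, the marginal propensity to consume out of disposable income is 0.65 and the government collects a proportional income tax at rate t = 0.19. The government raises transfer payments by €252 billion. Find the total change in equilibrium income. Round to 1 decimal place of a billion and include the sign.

The transfer change shifts disposable income by +€252 billion, so first-round consumption changes by c·ΔTR = 0.65 × (+€252 billion) = +€163.8 billion.
Expenditure multiplier = 1/(1 − c(1−t)) = 1/(1 − 0.65×0.81) = 1/0.4735 ≈ 2.112.
The transfer multiplier is c × k ≈ 1.373, so ΔY = k × (c·ΔTR) = (+€163.8 billion) / 0.4735 ≈ +€345.9 billion.

+€345.9 billion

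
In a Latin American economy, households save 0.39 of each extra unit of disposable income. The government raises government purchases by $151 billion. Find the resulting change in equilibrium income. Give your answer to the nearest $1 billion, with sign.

MPC = 1 − MPS = 1 − 0.39 = 0.61.
Expenditure multiplier = 1/(1 − MPC) = 1/(1 − 0.61) = 1/0.39 ≈ 2.564.
ΔY = k × ΔG = (+$151 billion) / 0.39 ≈ +$387 billion.

+$387 billion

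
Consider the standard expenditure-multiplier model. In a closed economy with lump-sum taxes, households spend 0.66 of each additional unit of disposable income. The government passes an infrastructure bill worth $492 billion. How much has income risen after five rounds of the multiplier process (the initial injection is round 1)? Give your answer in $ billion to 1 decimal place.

$1,265.8 billion

Round 1 adds ΔG = $492 billion; each later round is MPC = 0.66 times the previous.
After 5 rounds: 492 + 324.72 + 214.3152 + 141.448032 + 93.35570112 = ΔG·(1 − c^5)/(1 − c) = 492 × (1 − 0.1252332576)/0.34 ≈ $1,265.8 billion.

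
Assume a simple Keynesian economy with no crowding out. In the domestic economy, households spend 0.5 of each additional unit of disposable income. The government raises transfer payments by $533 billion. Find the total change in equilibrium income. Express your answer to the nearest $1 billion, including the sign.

+$533 billion

The transfer change shifts disposable income by +$533 billion, so first-round consumption changes by c·ΔTR = 0.5 × (+$533 billion) = +$266.5 billion.
Expenditure multiplier = 1/(1 − MPC) = 1/(1 − 0.5) = 1/0.5 = 2.
The transfer multiplier is c × k = 1, so ΔY = k × (c·ΔTR) = (+$266.5 billion) / 0.5 = +$533 billion.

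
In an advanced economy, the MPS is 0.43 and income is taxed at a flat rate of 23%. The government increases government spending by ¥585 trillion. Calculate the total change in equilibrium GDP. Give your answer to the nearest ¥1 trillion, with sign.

MPC = 1 − MPS = 1 − 0.43 = 0.57.
Government-spending multiplier = 1/(1 − c(1−t)) = 1/(1 − 0.57×0.77) = 1/0.5611 ≈ 1.782.
ΔY = k × ΔG = (+¥585 trillion) / 0.5611 ≈ +¥1,043 trillion.

+¥1,043 trillion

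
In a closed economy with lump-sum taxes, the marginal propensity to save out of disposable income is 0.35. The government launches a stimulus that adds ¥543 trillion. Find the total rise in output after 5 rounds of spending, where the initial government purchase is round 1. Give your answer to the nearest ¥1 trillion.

¥1,371 trillion

MPC = 1 − MPS = 1 − 0.35 = 0.65.
Round 1 adds ΔG = ¥543 trillion; each later round is MPC = 0.65 times the previous.
After 5 rounds: 543 + 352.95 + 229.4175 + 149.121375 + 96.92889375 = ΔG·(1 − c^5)/(1 − c) = 543 × (1 − 0.1160290625)/0.35 ≈ ¥1,371 trillion.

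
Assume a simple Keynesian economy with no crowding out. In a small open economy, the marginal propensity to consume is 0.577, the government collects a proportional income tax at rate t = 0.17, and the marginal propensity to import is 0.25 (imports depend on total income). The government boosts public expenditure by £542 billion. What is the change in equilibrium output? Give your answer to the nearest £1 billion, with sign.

+£703 billion

Expenditure multiplier = 1/(1 − c(1−t) + m) = 1/(1 − 0.577×0.83 + 0.25) = 1/0.77109 ≈ 1.297.
ΔY = k × ΔG = (+£542 billion) / 0.77109 ≈ +£703 billion.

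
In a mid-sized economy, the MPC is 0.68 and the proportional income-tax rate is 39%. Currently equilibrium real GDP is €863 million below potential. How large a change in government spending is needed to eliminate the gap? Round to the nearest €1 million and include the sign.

Spending multiplier = 1/(1 − c(1−t)) = 1/(1 − 0.68×0.61) = 1/0.5852 ≈ 1.709.
Need ΔY = +€863 million, so ΔG = ΔY/k = (+€863 million) × 0.5852 ≈ +€505 million.
The government should increase government spending by €505 million.

+€505 million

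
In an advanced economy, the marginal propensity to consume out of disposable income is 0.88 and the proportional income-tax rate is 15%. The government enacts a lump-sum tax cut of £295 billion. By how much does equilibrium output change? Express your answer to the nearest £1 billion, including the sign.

+£1,030 billion

A lump-sum tax change of −£295 billion shifts disposable income by +£295 billion; first-round consumption changes by −c × ΔT = −0.88 × (−£295 billion) = +£259.6 billion.
Expenditure multiplier = 1/(1 − c(1−t)) = 1/(1 − 0.88×0.85) = 1/0.252 ≈ 3.968.
The tax multiplier is −c × k ≈ −3.492, so ΔY = k × (−c·ΔT) = (+£259.6 billion) / 0.252 ≈ +£1,030 billion.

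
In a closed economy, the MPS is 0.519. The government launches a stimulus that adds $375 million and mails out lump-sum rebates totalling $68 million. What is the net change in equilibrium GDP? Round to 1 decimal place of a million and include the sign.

MPC = 1 − MPS = 1 − 0.519 = 0.481.
Expenditure multiplier = 1/(1 − MPC) = 1/(1 − 0.481) = 1/0.519 ≈ 1.927.
ΔG contributes k·ΔG = (+$375 million) / 0.519 ≈ +$722.5 million.
ΔT of −$68 million changes first-round spending by −c·ΔT = +$32.708 million, contributing k·(−c·ΔT) = (+$32.708 million) / 0.519 ≈ +$63 million.
Net ΔY = k(ΔG − c·ΔT) = (+$407.708 million) / 0.519 ≈ +$785.6 million.

+$785.6 million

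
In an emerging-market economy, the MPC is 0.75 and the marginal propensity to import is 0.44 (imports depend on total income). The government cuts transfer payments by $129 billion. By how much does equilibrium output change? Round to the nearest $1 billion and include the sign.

−$140 billion

The transfer change shifts disposable income by −$129 billion, so first-round consumption changes by c·ΔTR = 0.75 × (−$129 billion) = −$96.75 billion.
Expenditure multiplier = 1/(1 − c + m) = 1/(1 − 0.75 + 0.44) = 1/0.69 ≈ 1.449.
The transfer multiplier is c × k ≈ 1.087, so ΔY = k × (c·ΔTR) = (−$96.75 billion) / 0.69 ≈ −$140 billion.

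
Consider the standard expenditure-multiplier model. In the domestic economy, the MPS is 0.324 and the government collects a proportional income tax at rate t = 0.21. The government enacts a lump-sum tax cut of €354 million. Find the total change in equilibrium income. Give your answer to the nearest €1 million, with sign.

+€514 million

MPC = 1 − MPS = 1 − 0.324 = 0.676.
A lump-sum tax change of −€354 million shifts disposable income by +€354 million; first-round consumption changes by −c × ΔT = −0.676 × (−€354 million) = +€239.304 million.
Expenditure multiplier = 1/(1 − c(1−t)) = 1/(1 − 0.676×0.79) = 1/0.46596 ≈ 2.146.
The tax multiplier is −c × k ≈ −1.451, so ΔY = k × (−c·ΔT) = (+€239.304 million) / 0.46596 ≈ +€514 million.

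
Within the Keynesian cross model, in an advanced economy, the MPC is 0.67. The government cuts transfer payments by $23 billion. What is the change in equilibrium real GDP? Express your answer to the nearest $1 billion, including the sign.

−$47 billion

The transfer change shifts disposable income by −$23 billion, so first-round consumption changes by c·ΔTR = 0.67 × (−$23 billion) = −$15.41 billion.
Expenditure multiplier = 1/(1 − MPC) = 1/(1 − 0.67) = 1/0.33 ≈ 3.03.
The transfer multiplier is c × k ≈ 2.03, so ΔY = k × (c·ΔTR) = (−$15.41 billion) / 0.33 ≈ −$47 billion.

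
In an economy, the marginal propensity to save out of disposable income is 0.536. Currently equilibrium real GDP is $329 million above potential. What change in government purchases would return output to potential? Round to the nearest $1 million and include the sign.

MPC = 1 − MPS = 1 − 0.536 = 0.464.
Spending multiplier = 1/(1 − MPC) = 1/(1 − 0.464) = 1/0.536 ≈ 1.866.
Need ΔY = −$329 million, so ΔG = ΔY/k = (−$329 million) × 0.536 ≈ −$176 million.
The government should cut government purchases by $176 million.

−$176 million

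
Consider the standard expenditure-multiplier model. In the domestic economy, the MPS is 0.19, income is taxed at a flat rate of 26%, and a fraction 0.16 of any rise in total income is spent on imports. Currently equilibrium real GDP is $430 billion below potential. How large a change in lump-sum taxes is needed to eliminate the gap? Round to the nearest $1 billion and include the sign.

−$298 billion

MPC = 1 − MPS = 1 − 0.19 = 0.81.
Spending multiplier = 1/(1 − c(1−t) + m) = 1/(1 − 0.81×0.74 + 0.16) = 1/0.5606 ≈ 1.784.
Tax multiplier = −c·k = −0.81/0.5606 ≈ −1.445. Need ΔY = +$430 billion, so ΔT = ΔY/(−c·k) = −(+$430 billion) × 0.5606 / 0.81 ≈ −$298 billion.
The government should cut lump-sum taxes by $298 billion.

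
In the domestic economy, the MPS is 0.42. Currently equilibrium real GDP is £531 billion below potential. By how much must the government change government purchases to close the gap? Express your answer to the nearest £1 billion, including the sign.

+£223 billion

MPC = 1 − MPS = 1 − 0.42 = 0.58.
Spending multiplier = 1/(1 − MPC) = 1/(1 − 0.58) = 1/0.42 ≈ 2.381.
Need ΔY = +£531 billion, so ΔG = ΔY/k = (+£531 billion) × 0.42 ≈ +£223 billion.
The government should increase government purchases by £223 billion.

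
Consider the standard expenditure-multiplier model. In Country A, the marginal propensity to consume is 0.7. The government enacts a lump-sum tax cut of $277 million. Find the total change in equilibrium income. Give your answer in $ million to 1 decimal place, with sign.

+$646.3 million

A lump-sum tax change of −$277 million shifts disposable income by +$277 million; first-round consumption changes by −c × ΔT = −0.7 × (−$277 million) = +$193.9 million.
Expenditure multiplier = 1/(1 − MPC) = 1/(1 − 0.7) = 1/0.3 ≈ 3.333.
The tax multiplier is −c × k ≈ −2.333, so ΔY = k × (−c·ΔT) = (+$193.9 million) / 0.3 ≈ +$646.3 million.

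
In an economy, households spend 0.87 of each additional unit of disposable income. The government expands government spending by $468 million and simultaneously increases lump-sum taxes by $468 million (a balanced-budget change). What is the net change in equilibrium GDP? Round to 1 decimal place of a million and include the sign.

+$468.0 million

Expenditure multiplier = 1/(1 − MPC) = 1/(1 − 0.87) = 1/0.13 ≈ 7.692.
ΔG contributes k·ΔG = (+$468 million) / 0.13 = +$3,600 million.
ΔT of +$468 million changes first-round spending by −c·ΔT = −$407.16 million, contributing k·(−c·ΔT) = (−$407.16 million) / 0.13 = −$3,132 million.
With ΔG = ΔT and no other leakages, the balanced-budget multiplier is 1, so ΔY = ΔG = +$468 million.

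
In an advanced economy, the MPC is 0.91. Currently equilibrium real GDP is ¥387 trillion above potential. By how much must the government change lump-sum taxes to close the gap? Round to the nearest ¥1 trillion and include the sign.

+¥38 trillion

Spending multiplier = 1/(1 − MPC) = 1/(1 − 0.91) = 1/0.09 ≈ 11.111.
Tax multiplier = −c·k = −0.91/0.09 ≈ −10.111. Need ΔY = −¥387 trillion, so ΔT = ΔY/(−c·k) = −(−¥387 trillion) × 0.09 / 0.91 ≈ +¥38 trillion.
The government should raise lump-sum taxes by ¥38 trillion.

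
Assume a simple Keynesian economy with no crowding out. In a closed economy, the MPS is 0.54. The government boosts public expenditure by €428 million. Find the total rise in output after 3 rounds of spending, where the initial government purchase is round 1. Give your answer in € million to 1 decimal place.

MPC = 1 − MPS = 1 − 0.54 = 0.46.
Round 1 adds ΔG = €428 million; each later round is MPC = 0.46 times the previous.
After 3 rounds: 428 + 196.88 + 90.5648 = ΔG·(1 − c^3)/(1 − c) = 428 × (1 − 0.097336)/0.54 ≈ €715.4 million.

€715.4 million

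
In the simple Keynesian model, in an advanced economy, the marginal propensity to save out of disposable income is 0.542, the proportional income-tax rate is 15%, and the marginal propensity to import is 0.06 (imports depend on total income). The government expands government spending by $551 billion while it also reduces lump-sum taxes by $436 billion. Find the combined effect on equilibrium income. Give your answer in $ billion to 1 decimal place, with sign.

MPC = 1 − MPS = 1 − 0.542 = 0.458.
Expenditure multiplier = 1/(1 − c(1−t) + m) = 1/(1 − 0.458×0.85 + 0.06) = 1/0.6707 ≈ 1.491.
ΔG contributes k·ΔG = (+$551 billion) / 0.6707 ≈ +$821.5 billion.
ΔT of −$436 billion changes first-round spending by −c·ΔT = +$199.688 billion, contributing k·(−c·ΔT) = (+$199.688 billion) / 0.6707 ≈ +$297.7 billion.
Net ΔY = k(ΔG − c·ΔT) = (+$750.688 billion) / 0.6707 ≈ +$1,119.3 billion.

+$1,119.3 billion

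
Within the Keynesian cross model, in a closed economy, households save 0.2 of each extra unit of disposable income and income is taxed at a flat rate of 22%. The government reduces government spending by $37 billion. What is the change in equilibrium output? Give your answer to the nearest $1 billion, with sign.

−$98 billion

MPC = 1 − MPS = 1 − 0.2 = 0.8.
Government-spending multiplier = 1/(1 − c(1−t)) = 1/(1 − 0.8×0.78) = 1/0.376 ≈ 2.66.
ΔY = k × ΔG = (−$37 billion) / 0.376 ≈ −$98 billion.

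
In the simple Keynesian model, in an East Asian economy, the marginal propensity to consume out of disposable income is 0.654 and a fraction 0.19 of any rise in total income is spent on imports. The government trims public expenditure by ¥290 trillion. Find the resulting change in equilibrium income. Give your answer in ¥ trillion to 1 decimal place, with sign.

−¥541.0 trillion

Spending multiplier = 1/(1 − c + m) = 1/(1 − 0.654 + 0.19) = 1/0.536 ≈ 1.866.
ΔY = k × ΔG = (−¥290 trillion) / 0.536 ≈ −¥541 trillion.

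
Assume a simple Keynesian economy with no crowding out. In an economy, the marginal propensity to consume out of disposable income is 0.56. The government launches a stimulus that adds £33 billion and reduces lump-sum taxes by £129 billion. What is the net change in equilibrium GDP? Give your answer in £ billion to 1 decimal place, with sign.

Expenditure multiplier = 1/(1 − MPC) = 1/(1 − 0.56) = 1/0.44 ≈ 2.273.
ΔG contributes k·ΔG = (+£33 billion) / 0.44 = +£75 billion.
ΔT of −£129 billion changes first-round spending by −c·ΔT = +£72.24 billion, contributing k·(−c·ΔT) = (+£72.24 billion) / 0.44 ≈ +£164.2 billion.
Net ΔY = k(ΔG − c·ΔT) = (+£105.24 billion) / 0.44 ≈ +£239.2 billion.

+£239.2 billion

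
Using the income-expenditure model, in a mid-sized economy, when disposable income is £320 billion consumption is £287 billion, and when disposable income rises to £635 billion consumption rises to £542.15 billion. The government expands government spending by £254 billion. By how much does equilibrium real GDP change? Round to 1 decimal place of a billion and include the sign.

+£1,336.8 billion

MPC = ΔC/ΔYd = (542.15 − 287)/(635 − 320) = 255.15/315 = 0.81.
Spending multiplier = 1/(1 − MPC) = 1/(1 − 0.81) = 1/0.19 ≈ 5.263.
ΔY = k × ΔG = (+£254 billion) / 0.19 ≈ +£1,336.8 billion.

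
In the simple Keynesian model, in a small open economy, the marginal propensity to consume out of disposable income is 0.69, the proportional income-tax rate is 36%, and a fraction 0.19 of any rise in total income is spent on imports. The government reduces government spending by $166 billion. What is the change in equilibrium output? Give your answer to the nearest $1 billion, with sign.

Spending multiplier = 1/(1 − c(1−t) + m) = 1/(1 − 0.69×0.64 + 0.19) = 1/0.7484 ≈ 1.336.
ΔY = k × ΔG = (−$166 billion) / 0.7484 ≈ −$222 billion.

−$222 billion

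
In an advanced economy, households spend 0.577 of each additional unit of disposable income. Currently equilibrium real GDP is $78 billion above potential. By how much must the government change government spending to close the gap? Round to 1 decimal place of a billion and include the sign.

Spending multiplier = 1/(1 − MPC) = 1/(1 − 0.577) = 1/0.423 ≈ 2.364.
Need ΔY = −$78 billion, so ΔG = ΔY/k = (−$78 billion) × 0.423 ≈ −$33 billion.
The government should cut government spending by $33 billion.

−$33.0 billion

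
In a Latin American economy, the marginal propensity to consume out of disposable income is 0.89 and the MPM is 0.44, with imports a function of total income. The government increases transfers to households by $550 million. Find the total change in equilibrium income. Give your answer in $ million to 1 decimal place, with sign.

+$890.0 million

The transfer change shifts disposable income by +$550 million, so first-round consumption changes by c·ΔTR = 0.89 × (+$550 million) = +$489.5 million.
Expenditure multiplier = 1/(1 − c + m) = 1/(1 − 0.89 + 0.44) = 1/0.55 ≈ 1.818.
The transfer multiplier is c × k ≈ 1.618, so ΔY = k × (c·ΔTR) = (+$489.5 million) / 0.55 = +$890 million.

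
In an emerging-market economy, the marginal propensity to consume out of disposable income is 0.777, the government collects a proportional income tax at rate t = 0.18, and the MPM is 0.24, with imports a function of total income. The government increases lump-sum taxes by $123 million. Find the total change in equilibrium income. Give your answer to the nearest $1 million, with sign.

−$159 million

A lump-sum tax change of +$123 million shifts disposable income by −$123 million; first-round consumption changes by −c × ΔT = −0.777 × (+$123 million) = −$95.571 million.
Expenditure multiplier = 1/(1 − c(1−t) + m) = 1/(1 − 0.777×0.82 + 0.24) = 1/0.60286 ≈ 1.659.
The tax multiplier is −c × k ≈ −1.289, so ΔY = k × (−c·ΔT) = (−$95.571 million) / 0.60286 ≈ −$159 million.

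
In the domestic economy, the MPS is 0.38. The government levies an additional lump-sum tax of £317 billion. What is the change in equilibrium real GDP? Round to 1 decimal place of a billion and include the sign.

MPC = 1 − MPS = 1 − 0.38 = 0.62.
A lump-sum tax change of +£317 billion shifts disposable income by −£317 billion; first-round consumption changes by −c × ΔT = −0.62 × (+£317 billion) = −£196.54 billion.
Expenditure multiplier = 1/(1 − MPC) = 1/(1 − 0.62) = 1/0.38 ≈ 2.632.
The tax multiplier is −c × k ≈ −1.632, so ΔY = k × (−c·ΔT) = (−£196.54 billion) / 0.38 ≈ −£517.2 billion.

−£517.2 billion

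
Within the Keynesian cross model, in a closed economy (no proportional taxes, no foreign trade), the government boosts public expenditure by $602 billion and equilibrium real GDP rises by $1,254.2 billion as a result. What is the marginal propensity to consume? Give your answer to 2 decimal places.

0.52

Implied spending multiplier k = ΔY/ΔG = 1,254.2/602 ≈ 2.0834.
Since k = 1/(1 − MPC), MPC = 1 − 1/k = 1 − ΔG/ΔY = 1 − 602/1,254.2 ≈ 0.52.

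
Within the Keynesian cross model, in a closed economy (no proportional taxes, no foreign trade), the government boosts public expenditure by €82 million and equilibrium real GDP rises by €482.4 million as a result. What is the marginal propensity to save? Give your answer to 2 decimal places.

Implied spending multiplier k = ΔY/ΔG = 482.4/82 ≈ 5.8829.
Since k = 1/(1 − MPC), MPC = 1 − 1/k = 1 − ΔG/ΔY = 1 − 82/482.4 ≈ 0.83.
MPS = 1 − MPC = 0.17.

0.17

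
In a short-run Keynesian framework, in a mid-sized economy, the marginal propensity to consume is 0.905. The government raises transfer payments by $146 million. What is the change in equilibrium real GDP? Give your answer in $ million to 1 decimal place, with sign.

+$1,390.8 million

The transfer change shifts disposable income by +$146 million, so first-round consumption changes by c·ΔTR = 0.905 × (+$146 million) = +$132.13 million.
Expenditure multiplier = 1/(1 − MPC) = 1/(1 − 0.905) = 1/0.095 ≈ 10.526.
The transfer multiplier is c × k ≈ 9.526, so ΔY = k × (c·ΔTR) = (+$132.13 million) / 0.095 ≈ +$1,390.8 million.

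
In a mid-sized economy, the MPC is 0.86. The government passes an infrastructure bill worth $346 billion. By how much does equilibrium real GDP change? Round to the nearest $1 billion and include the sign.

Expenditure multiplier = 1/(1 − MPC) = 1/(1 − 0.86) = 1/0.14 ≈ 7.143.
ΔY = k × ΔG = (+$346 billion) / 0.14 ≈ +$2,471 billion.

+$2,471 billion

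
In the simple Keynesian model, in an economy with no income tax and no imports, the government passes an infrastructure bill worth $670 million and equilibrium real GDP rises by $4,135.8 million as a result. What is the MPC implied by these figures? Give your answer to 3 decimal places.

Implied spending multiplier k = ΔY/ΔG = 4,135.8/670 ≈ 6.1728.
Since k = 1/(1 − MPC), MPC = 1 − 1/k = 1 − ΔG/ΔY = 1 − 670/4,135.8 ≈ 0.838.

0.838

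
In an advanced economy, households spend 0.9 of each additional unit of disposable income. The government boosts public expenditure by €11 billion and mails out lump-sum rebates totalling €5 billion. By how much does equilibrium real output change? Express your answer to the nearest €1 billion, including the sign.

Expenditure multiplier = 1/(1 − MPC) = 1/(1 − 0.9) = 1/0.1 = 10.
ΔG contributes k·ΔG = (+€11 billion) / 0.1 = +€110 billion.
ΔT of −€5 billion changes first-round spending by −c·ΔT = +€4.5 billion, contributing k·(−c·ΔT) = (+€4.5 billion) / 0.1 = +€45 billion.
Net ΔY = k(ΔG − c·ΔT) = (+€15.5 billion) / 0.1 = +€155 billion.

+€155 billion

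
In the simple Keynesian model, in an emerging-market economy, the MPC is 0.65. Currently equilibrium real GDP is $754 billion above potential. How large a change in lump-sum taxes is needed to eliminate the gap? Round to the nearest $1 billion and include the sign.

Spending multiplier = 1/(1 − MPC) = 1/(1 − 0.65) = 1/0.35 ≈ 2.857.
Tax multiplier = −c·k = −0.65/0.35 ≈ −1.857. Need ΔY = −$754 billion, so ΔT = ΔY/(−c·k) = −(−$754 billion) × 0.35 / 0.65 = +$406 billion.
The government should raise lump-sum taxes by $406 billion.

+$406 billion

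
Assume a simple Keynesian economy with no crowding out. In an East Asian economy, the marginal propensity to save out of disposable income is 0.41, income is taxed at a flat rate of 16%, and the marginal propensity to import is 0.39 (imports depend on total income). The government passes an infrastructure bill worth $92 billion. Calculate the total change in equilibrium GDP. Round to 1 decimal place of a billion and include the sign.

+$102.9 billion

MPC = 1 − MPS = 1 − 0.41 = 0.59.
Spending multiplier = 1/(1 − c(1−t) + m) = 1/(1 − 0.59×0.84 + 0.39) = 1/0.8944 ≈ 1.118.
ΔY = k × ΔG = (+$92 billion) / 0.8944 ≈ +$102.9 billion.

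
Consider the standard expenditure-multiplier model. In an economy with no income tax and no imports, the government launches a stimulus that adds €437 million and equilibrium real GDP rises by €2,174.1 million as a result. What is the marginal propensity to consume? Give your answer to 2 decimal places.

Implied spending multiplier k = ΔY/ΔG = 2,174.1/437 ≈ 4.9751.
Since k = 1/(1 − MPC), MPC = 1 − 1/k = 1 − ΔG/ΔY = 1 − 437/2,174.1 ≈ 0.80.

0.80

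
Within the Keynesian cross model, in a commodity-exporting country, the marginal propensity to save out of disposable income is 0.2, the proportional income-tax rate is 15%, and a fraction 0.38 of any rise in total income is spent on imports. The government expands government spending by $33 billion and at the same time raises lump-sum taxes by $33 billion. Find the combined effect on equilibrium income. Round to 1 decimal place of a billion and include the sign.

MPC = 1 − MPS = 1 − 0.2 = 0.8.
Expenditure multiplier = 1/(1 − c(1−t) + m) = 1/(1 − 0.8×0.85 + 0.38) = 1/0.7 ≈ 1.429.
ΔG contributes k·ΔG = (+$33 billion) / 0.7 ≈ +$47.1 billion.
ΔT of +$33 billion changes first-round spending by −c·ΔT = −$26.4 billion, contributing k·(−c·ΔT) = (−$26.4 billion) / 0.7 ≈ −$37.7 billion.
Net ΔY = k(ΔG − c·ΔT) = (+$6.6 billion) / 0.7 ≈ +$9.4 billion.

+$9.4 billion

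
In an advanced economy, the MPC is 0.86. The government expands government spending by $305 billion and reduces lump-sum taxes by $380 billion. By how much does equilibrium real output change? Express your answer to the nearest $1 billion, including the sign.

Expenditure multiplier = 1/(1 − MPC) = 1/(1 − 0.86) = 1/0.14 ≈ 7.143.
ΔG contributes k·ΔG = (+$305 billion) / 0.14 ≈ +$2,178.6 billion.
ΔT of −$380 billion changes first-round spending by −c·ΔT = +$326.8 billion, contributing k·(−c·ΔT) = (+$326.8 billion) / 0.14 ≈ +$2,334.3 billion.
Net ΔY = k(ΔG − c·ΔT) = (+$631.8 billion) / 0.14 ≈ +$4,513 billion.

+$4,513 billion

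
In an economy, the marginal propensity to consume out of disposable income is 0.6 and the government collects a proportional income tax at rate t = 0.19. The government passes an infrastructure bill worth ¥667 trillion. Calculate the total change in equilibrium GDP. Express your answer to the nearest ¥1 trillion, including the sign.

Spending multiplier = 1/(1 − c(1−t)) = 1/(1 − 0.6×0.81) = 1/0.514 ≈ 1.946.
ΔY = k × ΔG = (+¥667 trillion) / 0.514 ≈ +¥1,298 trillion.

+¥1,298 trillion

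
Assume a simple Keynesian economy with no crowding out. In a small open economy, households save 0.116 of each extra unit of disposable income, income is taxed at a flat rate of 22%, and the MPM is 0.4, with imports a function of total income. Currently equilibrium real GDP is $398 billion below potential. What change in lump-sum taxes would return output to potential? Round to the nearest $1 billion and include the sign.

−$320 billion

MPC = 1 − MPS = 1 − 0.116 = 0.884.
Spending multiplier = 1/(1 − c(1−t) + m) = 1/(1 − 0.884×0.78 + 0.4) = 1/0.71048 ≈ 1.407.
Tax multiplier = −c·k = −0.884/0.71048 ≈ −1.244. Need ΔY = +$398 billion, so ΔT = ΔY/(−c·k) = −(+$398 billion) × 0.71048 / 0.884 ≈ −$320 billion.
The government should cut lump-sum taxes by $320 billion.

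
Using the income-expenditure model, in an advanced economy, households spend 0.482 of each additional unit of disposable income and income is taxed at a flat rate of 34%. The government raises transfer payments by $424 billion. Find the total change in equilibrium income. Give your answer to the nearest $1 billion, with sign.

+$300 billion

The transfer change shifts disposable income by +$424 billion, so first-round consumption changes by c·ΔTR = 0.482 × (+$424 billion) = +$204.368 billion.
Expenditure multiplier = 1/(1 − c(1−t)) = 1/(1 − 0.482×0.66) = 1/0.68188 ≈ 1.467.
The transfer multiplier is c × k ≈ 0.707, so ΔY = k × (c·ΔTR) = (+$204.368 billion) / 0.68188 ≈ +$300 billion.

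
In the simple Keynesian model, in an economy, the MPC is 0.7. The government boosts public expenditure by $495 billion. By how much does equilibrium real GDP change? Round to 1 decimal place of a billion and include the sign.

+$1,650.0 billion

Expenditure multiplier = 1/(1 − MPC) = 1/(1 − 0.7) = 1/0.3 ≈ 3.333.
ΔY = k × ΔG = (+$495 billion) / 0.3 = +$1,650 billion.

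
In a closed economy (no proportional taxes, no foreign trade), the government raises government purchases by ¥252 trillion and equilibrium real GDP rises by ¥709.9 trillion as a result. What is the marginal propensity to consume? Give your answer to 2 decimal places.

0.65

Implied spending multiplier k = ΔY/ΔG = 709.9/252 ≈ 2.8171.
Since k = 1/(1 − MPC), MPC = 1 − 1/k = 1 − ΔG/ΔY = 1 − 252/709.9 ≈ 0.65.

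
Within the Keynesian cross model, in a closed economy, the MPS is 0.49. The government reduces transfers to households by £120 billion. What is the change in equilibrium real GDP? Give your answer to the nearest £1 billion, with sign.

−£125 billion

MPC = 1 − MPS = 1 − 0.49 = 0.51.
The transfer change shifts disposable income by −£120 billion, so first-round consumption changes by c·ΔTR = 0.51 × (−£120 billion) = −£61.2 billion.
Expenditure multiplier = 1/(1 − MPC) = 1/(1 − 0.51) = 1/0.49 ≈ 2.041.
The transfer multiplier is c × k ≈ 1.041, so ΔY = k × (c·ΔTR) = (−£61.2 billion) / 0.49 ≈ −£125 billion.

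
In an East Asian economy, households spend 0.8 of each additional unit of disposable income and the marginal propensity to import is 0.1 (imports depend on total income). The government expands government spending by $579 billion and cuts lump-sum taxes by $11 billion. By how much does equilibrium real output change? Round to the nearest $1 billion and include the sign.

+$1,959 billion

Expenditure multiplier = 1/(1 − c + m) = 1/(1 − 0.8 + 0.1) = 1/0.3 ≈ 3.333.
ΔG contributes k·ΔG = (+$579 billion) / 0.3 = +$1,930 billion.
ΔT of −$11 billion changes first-round spending by −c·ΔT = +$8.8 billion, contributing k·(−c·ΔT) = (+$8.8 billion) / 0.3 ≈ +$29.3 billion.
Net ΔY = k(ΔG − c·ΔT) = (+$587.8 billion) / 0.3 ≈ +$1,959 billion.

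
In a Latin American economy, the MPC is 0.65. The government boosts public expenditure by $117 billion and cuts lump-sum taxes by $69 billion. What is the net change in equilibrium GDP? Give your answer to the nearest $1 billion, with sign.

Expenditure multiplier = 1/(1 − MPC) = 1/(1 − 0.65) = 1/0.35 ≈ 2.857.
ΔG contributes k·ΔG = (+$117 billion) / 0.35 ≈ +$334.3 billion.
ΔT of −$69 billion changes first-round spending by −c·ΔT = +$44.85 billion, contributing k·(−c·ΔT) = (+$44.85 billion) / 0.35 ≈ +$128.1 billion.
Net ΔY = k(ΔG − c·ΔT) = (+$161.85 billion) / 0.35 ≈ +$462 billion.

+$462 billion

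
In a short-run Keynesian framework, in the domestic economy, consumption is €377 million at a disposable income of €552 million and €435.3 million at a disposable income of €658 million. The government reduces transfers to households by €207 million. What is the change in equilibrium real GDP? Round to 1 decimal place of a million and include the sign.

MPC = ΔC/ΔYd = (435.3 − 377)/(658 − 552) = 58.3/106 = 0.55.
The transfer change shifts disposable income by −€207 million, so first-round consumption changes by c·ΔTR = 0.55 × (−€207 million) = −€113.85 million.
Expenditure multiplier = 1/(1 − MPC) = 1/(1 − 0.55) = 1/0.45 ≈ 2.222.
The transfer multiplier is c × k ≈ 1.222, so ΔY = k × (c·ΔTR) = (−€113.85 million) / 0.45 = −€253 million.

−€253.0 million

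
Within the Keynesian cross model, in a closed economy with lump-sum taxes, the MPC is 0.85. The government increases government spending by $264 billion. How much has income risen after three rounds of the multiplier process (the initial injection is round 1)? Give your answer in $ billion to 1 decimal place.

$679.1 billion

Round 1 adds ΔG = $264 billion; each later round is MPC = 0.85 times the previous.
After 3 rounds: 264 + 224.4 + 190.74 = ΔG·(1 − c^3)/(1 − c) = 264 × (1 − 0.614125)/0.15 ≈ $679.1 billion.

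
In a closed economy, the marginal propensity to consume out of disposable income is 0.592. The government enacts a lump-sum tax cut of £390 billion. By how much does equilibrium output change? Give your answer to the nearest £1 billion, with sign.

+£566 billion

A lump-sum tax change of −£390 billion shifts disposable income by +£390 billion; first-round consumption changes by −c × ΔT = −0.592 × (−£390 billion) = +£230.88 billion.
Expenditure multiplier = 1/(1 − MPC) = 1/(1 − 0.592) = 1/0.408 ≈ 2.451.
The tax multiplier is −c × k ≈ −1.451, so ΔY = k × (−c·ΔT) = (+£230.88 billion) / 0.408 ≈ +£566 billion.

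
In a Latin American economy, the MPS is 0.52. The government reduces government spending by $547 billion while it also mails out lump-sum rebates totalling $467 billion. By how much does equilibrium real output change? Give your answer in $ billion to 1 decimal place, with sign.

MPC = 1 − MPS = 1 − 0.52 = 0.48.
Expenditure multiplier = 1/(1 − MPC) = 1/(1 − 0.48) = 1/0.52 ≈ 1.923.
ΔG contributes k·ΔG = (−$547 billion) / 0.52 ≈ −$1,051.9 billion.
ΔT of −$467 billion changes first-round spending by −c·ΔT = +$224.16 billion, contributing k·(−c·ΔT) = (+$224.16 billion) / 0.52 ≈ +$431.1 billion.
Net ΔY = k(ΔG − c·ΔT) = (−$322.84 billion) / 0.52 ≈ −$620.8 billion.

−$620.8 billion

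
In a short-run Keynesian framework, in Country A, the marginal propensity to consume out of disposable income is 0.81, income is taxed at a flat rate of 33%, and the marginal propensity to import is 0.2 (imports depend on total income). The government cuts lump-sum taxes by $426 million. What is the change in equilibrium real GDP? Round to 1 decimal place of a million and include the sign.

A lump-sum tax change of −$426 million shifts disposable income by +$426 million; first-round consumption changes by −c × ΔT = −0.81 × (−$426 million) = +$345.06 million.
Expenditure multiplier = 1/(1 − c(1−t) + m) = 1/(1 − 0.81×0.67 + 0.2) = 1/0.6573 ≈ 1.521.
The tax multiplier is −c × k ≈ −1.232, so ΔY = k × (−c·ΔT) = (+$345.06 million) / 0.6573 ≈ +$525 million.

+$525.0 million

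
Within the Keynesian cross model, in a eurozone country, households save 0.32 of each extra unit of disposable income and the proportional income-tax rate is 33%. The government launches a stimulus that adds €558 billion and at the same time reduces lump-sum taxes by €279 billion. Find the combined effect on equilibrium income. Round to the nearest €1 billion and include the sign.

MPC = 1 − MPS = 1 − 0.32 = 0.68.
Expenditure multiplier = 1/(1 − c(1−t)) = 1/(1 − 0.68×0.67) = 1/0.5444 ≈ 1.837.
ΔG contributes k·ΔG = (+€558 billion) / 0.5444 ≈ +€1,025 billion.
ΔT of −€279 billion changes first-round spending by −c·ΔT = +€189.72 billion, contributing k·(−c·ΔT) = (+€189.72 billion) / 0.5444 ≈ +€348.5 billion.
Net ΔY = k(ΔG − c·ΔT) = (+€747.72 billion) / 0.5444 ≈ +€1,373 billion.

+€1,373 billion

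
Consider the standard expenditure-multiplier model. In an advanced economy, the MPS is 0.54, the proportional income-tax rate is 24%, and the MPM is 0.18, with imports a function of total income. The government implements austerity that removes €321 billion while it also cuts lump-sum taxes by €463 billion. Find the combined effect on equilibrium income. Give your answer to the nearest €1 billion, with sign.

MPC = 1 − MPS = 1 − 0.54 = 0.46.
Expenditure multiplier = 1/(1 − c(1−t) + m) = 1/(1 − 0.46×0.76 + 0.18) = 1/0.8304 ≈ 1.204.
ΔG contributes k·ΔG = (−€321 billion) / 0.8304 ≈ −€386.6 billion.
ΔT of −€463 billion changes first-round spending by −c·ΔT = +€212.98 billion, contributing k·(−c·ΔT) = (+€212.98 billion) / 0.8304 ≈ +€256.5 billion.
Net ΔY = k(ΔG − c·ΔT) = (−€108.02 billion) / 0.8304 ≈ −€130 billion.

−€130 billion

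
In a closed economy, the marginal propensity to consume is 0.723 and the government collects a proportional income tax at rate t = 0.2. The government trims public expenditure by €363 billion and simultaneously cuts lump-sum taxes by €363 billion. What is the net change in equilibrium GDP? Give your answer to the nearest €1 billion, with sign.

Expenditure multiplier = 1/(1 − c(1−t)) = 1/(1 − 0.723×0.8) = 1/0.4216 ≈ 2.372.
ΔG contributes k·ΔG = (−€363 billion) / 0.4216 ≈ −€861 billion.
ΔT of −€363 billion changes first-round spending by −c·ΔT = +€262.449 billion, contributing k·(−c·ΔT) = (+€262.449 billion) / 0.4216 ≈ +€622.5 billion.
Net ΔY = k(ΔG − c·ΔT) = (−€100.551 billion) / 0.4216 ≈ −€238 billion.

−€238 billion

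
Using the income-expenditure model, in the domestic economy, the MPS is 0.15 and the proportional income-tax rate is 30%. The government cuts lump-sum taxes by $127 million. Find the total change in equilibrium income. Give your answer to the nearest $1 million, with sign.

MPC = 1 − MPS = 1 − 0.15 = 0.85.
A lump-sum tax change of −$127 million shifts disposable income by +$127 million; first-round consumption changes by −c × ΔT = −0.85 × (−$127 million) = +$107.95 million.
Expenditure multiplier = 1/(1 − c(1−t)) = 1/(1 − 0.85×0.7) = 1/0.405 ≈ 2.469.
The tax multiplier is −c × k ≈ −2.099, so ΔY = k × (−c·ΔT) = (+$107.95 million) / 0.405 ≈ +$267 million.

+$267 million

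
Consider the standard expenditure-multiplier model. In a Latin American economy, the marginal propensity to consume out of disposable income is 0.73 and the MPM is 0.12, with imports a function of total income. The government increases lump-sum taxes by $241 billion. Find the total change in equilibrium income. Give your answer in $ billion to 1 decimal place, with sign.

−$451.1 billion

A lump-sum tax change of +$241 billion shifts disposable income by −$241 billion; first-round consumption changes by −c × ΔT = −0.73 × (+$241 billion) = −$175.93 billion.
Expenditure multiplier = 1/(1 − c + m) = 1/(1 − 0.73 + 0.12) = 1/0.39 ≈ 2.564.
The tax multiplier is −c × k ≈ −1.872, so ΔY = k × (−c·ΔT) = (−$175.93 billion) / 0.39 ≈ −$451.1 billion.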